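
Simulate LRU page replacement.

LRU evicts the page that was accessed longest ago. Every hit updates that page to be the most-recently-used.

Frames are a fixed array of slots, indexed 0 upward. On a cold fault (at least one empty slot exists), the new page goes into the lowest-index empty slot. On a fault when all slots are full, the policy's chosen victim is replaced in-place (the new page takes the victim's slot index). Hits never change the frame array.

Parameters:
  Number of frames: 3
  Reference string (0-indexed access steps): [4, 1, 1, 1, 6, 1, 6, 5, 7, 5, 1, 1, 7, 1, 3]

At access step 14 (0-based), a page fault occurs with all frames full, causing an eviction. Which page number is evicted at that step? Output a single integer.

Answer: 5

Derivation:
Step 0: ref 4 -> FAULT, frames=[4,-,-]
Step 1: ref 1 -> FAULT, frames=[4,1,-]
Step 2: ref 1 -> HIT, frames=[4,1,-]
Step 3: ref 1 -> HIT, frames=[4,1,-]
Step 4: ref 6 -> FAULT, frames=[4,1,6]
Step 5: ref 1 -> HIT, frames=[4,1,6]
Step 6: ref 6 -> HIT, frames=[4,1,6]
Step 7: ref 5 -> FAULT, evict 4, frames=[5,1,6]
Step 8: ref 7 -> FAULT, evict 1, frames=[5,7,6]
Step 9: ref 5 -> HIT, frames=[5,7,6]
Step 10: ref 1 -> FAULT, evict 6, frames=[5,7,1]
Step 11: ref 1 -> HIT, frames=[5,7,1]
Step 12: ref 7 -> HIT, frames=[5,7,1]
Step 13: ref 1 -> HIT, frames=[5,7,1]
Step 14: ref 3 -> FAULT, evict 5, frames=[3,7,1]
At step 14: evicted page 5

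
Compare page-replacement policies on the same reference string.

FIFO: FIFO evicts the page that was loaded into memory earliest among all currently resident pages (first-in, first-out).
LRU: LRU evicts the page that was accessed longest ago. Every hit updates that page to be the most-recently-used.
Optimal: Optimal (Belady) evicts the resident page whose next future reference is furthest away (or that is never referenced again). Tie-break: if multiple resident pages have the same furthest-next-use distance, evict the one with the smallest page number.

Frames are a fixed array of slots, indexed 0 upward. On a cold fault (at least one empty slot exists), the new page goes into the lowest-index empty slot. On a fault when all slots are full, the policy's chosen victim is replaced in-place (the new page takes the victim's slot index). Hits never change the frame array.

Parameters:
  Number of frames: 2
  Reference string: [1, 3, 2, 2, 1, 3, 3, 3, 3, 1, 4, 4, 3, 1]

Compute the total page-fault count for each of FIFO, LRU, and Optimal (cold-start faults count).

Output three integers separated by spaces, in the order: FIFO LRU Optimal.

--- FIFO ---
  step 0: ref 1 -> FAULT, frames=[1,-] (faults so far: 1)
  step 1: ref 3 -> FAULT, frames=[1,3] (faults so far: 2)
  step 2: ref 2 -> FAULT, evict 1, frames=[2,3] (faults so far: 3)
  step 3: ref 2 -> HIT, frames=[2,3] (faults so far: 3)
  step 4: ref 1 -> FAULT, evict 3, frames=[2,1] (faults so far: 4)
  step 5: ref 3 -> FAULT, evict 2, frames=[3,1] (faults so far: 5)
  step 6: ref 3 -> HIT, frames=[3,1] (faults so far: 5)
  step 7: ref 3 -> HIT, frames=[3,1] (faults so far: 5)
  step 8: ref 3 -> HIT, frames=[3,1] (faults so far: 5)
  step 9: ref 1 -> HIT, frames=[3,1] (faults so far: 5)
  step 10: ref 4 -> FAULT, evict 1, frames=[3,4] (faults so far: 6)
  step 11: ref 4 -> HIT, frames=[3,4] (faults so far: 6)
  step 12: ref 3 -> HIT, frames=[3,4] (faults so far: 6)
  step 13: ref 1 -> FAULT, evict 3, frames=[1,4] (faults so far: 7)
  FIFO total faults: 7
--- LRU ---
  step 0: ref 1 -> FAULT, frames=[1,-] (faults so far: 1)
  step 1: ref 3 -> FAULT, frames=[1,3] (faults so far: 2)
  step 2: ref 2 -> FAULT, evict 1, frames=[2,3] (faults so far: 3)
  step 3: ref 2 -> HIT, frames=[2,3] (faults so far: 3)
  step 4: ref 1 -> FAULT, evict 3, frames=[2,1] (faults so far: 4)
  step 5: ref 3 -> FAULT, evict 2, frames=[3,1] (faults so far: 5)
  step 6: ref 3 -> HIT, frames=[3,1] (faults so far: 5)
  step 7: ref 3 -> HIT, frames=[3,1] (faults so far: 5)
  step 8: ref 3 -> HIT, frames=[3,1] (faults so far: 5)
  step 9: ref 1 -> HIT, frames=[3,1] (faults so far: 5)
  step 10: ref 4 -> FAULT, evict 3, frames=[4,1] (faults so far: 6)
  step 11: ref 4 -> HIT, frames=[4,1] (faults so far: 6)
  step 12: ref 3 -> FAULT, evict 1, frames=[4,3] (faults so far: 7)
  step 13: ref 1 -> FAULT, evict 4, frames=[1,3] (faults so far: 8)
  LRU total faults: 8
--- Optimal ---
  step 0: ref 1 -> FAULT, frames=[1,-] (faults so far: 1)
  step 1: ref 3 -> FAULT, frames=[1,3] (faults so far: 2)
  step 2: ref 2 -> FAULT, evict 3, frames=[1,2] (faults so far: 3)
  step 3: ref 2 -> HIT, frames=[1,2] (faults so far: 3)
  step 4: ref 1 -> HIT, frames=[1,2] (faults so far: 3)
  step 5: ref 3 -> FAULT, evict 2, frames=[1,3] (faults so far: 4)
  step 6: ref 3 -> HIT, frames=[1,3] (faults so far: 4)
  step 7: ref 3 -> HIT, frames=[1,3] (faults so far: 4)
  step 8: ref 3 -> HIT, frames=[1,3] (faults so far: 4)
  step 9: ref 1 -> HIT, frames=[1,3] (faults so far: 4)
  step 10: ref 4 -> FAULT, evict 1, frames=[4,3] (faults so far: 5)
  step 11: ref 4 -> HIT, frames=[4,3] (faults so far: 5)
  step 12: ref 3 -> HIT, frames=[4,3] (faults so far: 5)
  step 13: ref 1 -> FAULT, evict 3, frames=[4,1] (faults so far: 6)
  Optimal total faults: 6

Answer: 7 8 6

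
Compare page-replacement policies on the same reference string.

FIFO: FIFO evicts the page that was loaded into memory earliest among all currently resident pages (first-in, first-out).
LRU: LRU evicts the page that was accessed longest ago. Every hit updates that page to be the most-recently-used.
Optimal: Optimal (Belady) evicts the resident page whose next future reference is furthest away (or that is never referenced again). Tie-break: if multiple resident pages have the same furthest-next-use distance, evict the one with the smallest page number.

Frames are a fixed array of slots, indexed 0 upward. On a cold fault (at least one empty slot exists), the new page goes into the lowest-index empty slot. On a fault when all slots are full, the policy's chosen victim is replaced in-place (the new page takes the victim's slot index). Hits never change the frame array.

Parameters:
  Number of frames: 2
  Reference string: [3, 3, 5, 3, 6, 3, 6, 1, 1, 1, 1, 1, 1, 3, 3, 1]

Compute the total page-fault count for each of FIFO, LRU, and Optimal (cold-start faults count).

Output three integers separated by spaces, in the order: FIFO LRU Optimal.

--- FIFO ---
  step 0: ref 3 -> FAULT, frames=[3,-] (faults so far: 1)
  step 1: ref 3 -> HIT, frames=[3,-] (faults so far: 1)
  step 2: ref 5 -> FAULT, frames=[3,5] (faults so far: 2)
  step 3: ref 3 -> HIT, frames=[3,5] (faults so far: 2)
  step 4: ref 6 -> FAULT, evict 3, frames=[6,5] (faults so far: 3)
  step 5: ref 3 -> FAULT, evict 5, frames=[6,3] (faults so far: 4)
  step 6: ref 6 -> HIT, frames=[6,3] (faults so far: 4)
  step 7: ref 1 -> FAULT, evict 6, frames=[1,3] (faults so far: 5)
  step 8: ref 1 -> HIT, frames=[1,3] (faults so far: 5)
  step 9: ref 1 -> HIT, frames=[1,3] (faults so far: 5)
  step 10: ref 1 -> HIT, frames=[1,3] (faults so far: 5)
  step 11: ref 1 -> HIT, frames=[1,3] (faults so far: 5)
  step 12: ref 1 -> HIT, frames=[1,3] (faults so far: 5)
  step 13: ref 3 -> HIT, frames=[1,3] (faults so far: 5)
  step 14: ref 3 -> HIT, frames=[1,3] (faults so far: 5)
  step 15: ref 1 -> HIT, frames=[1,3] (faults so far: 5)
  FIFO total faults: 5
--- LRU ---
  step 0: ref 3 -> FAULT, frames=[3,-] (faults so far: 1)
  step 1: ref 3 -> HIT, frames=[3,-] (faults so far: 1)
  step 2: ref 5 -> FAULT, frames=[3,5] (faults so far: 2)
  step 3: ref 3 -> HIT, frames=[3,5] (faults so far: 2)
  step 4: ref 6 -> FAULT, evict 5, frames=[3,6] (faults so far: 3)
  step 5: ref 3 -> HIT, frames=[3,6] (faults so far: 3)
  step 6: ref 6 -> HIT, frames=[3,6] (faults so far: 3)
  step 7: ref 1 -> FAULT, evict 3, frames=[1,6] (faults so far: 4)
  step 8: ref 1 -> HIT, frames=[1,6] (faults so far: 4)
  step 9: ref 1 -> HIT, frames=[1,6] (faults so far: 4)
  step 10: ref 1 -> HIT, frames=[1,6] (faults so far: 4)
  step 11: ref 1 -> HIT, frames=[1,6] (faults so far: 4)
  step 12: ref 1 -> HIT, frames=[1,6] (faults so far: 4)
  step 13: ref 3 -> FAULT, evict 6, frames=[1,3] (faults so far: 5)
  step 14: ref 3 -> HIT, frames=[1,3] (faults so far: 5)
  step 15: ref 1 -> HIT, frames=[1,3] (faults so far: 5)
  LRU total faults: 5
--- Optimal ---
  step 0: ref 3 -> FAULT, frames=[3,-] (faults so far: 1)
  step 1: ref 3 -> HIT, frames=[3,-] (faults so far: 1)
  step 2: ref 5 -> FAULT, frames=[3,5] (faults so far: 2)
  step 3: ref 3 -> HIT, frames=[3,5] (faults so far: 2)
  step 4: ref 6 -> FAULT, evict 5, frames=[3,6] (faults so far: 3)
  step 5: ref 3 -> HIT, frames=[3,6] (faults so far: 3)
  step 6: ref 6 -> HIT, frames=[3,6] (faults so far: 3)
  step 7: ref 1 -> FAULT, evict 6, frames=[3,1] (faults so far: 4)
  step 8: ref 1 -> HIT, frames=[3,1] (faults so far: 4)
  step 9: ref 1 -> HIT, frames=[3,1] (faults so far: 4)
  step 10: ref 1 -> HIT, frames=[3,1] (faults so far: 4)
  step 11: ref 1 -> HIT, frames=[3,1] (faults so far: 4)
  step 12: ref 1 -> HIT, frames=[3,1] (faults so far: 4)
  step 13: ref 3 -> HIT, frames=[3,1] (faults so far: 4)
  step 14: ref 3 -> HIT, frames=[3,1] (faults so far: 4)
  step 15: ref 1 -> HIT, frames=[3,1] (faults so far: 4)
  Optimal total faults: 4

Answer: 5 5 4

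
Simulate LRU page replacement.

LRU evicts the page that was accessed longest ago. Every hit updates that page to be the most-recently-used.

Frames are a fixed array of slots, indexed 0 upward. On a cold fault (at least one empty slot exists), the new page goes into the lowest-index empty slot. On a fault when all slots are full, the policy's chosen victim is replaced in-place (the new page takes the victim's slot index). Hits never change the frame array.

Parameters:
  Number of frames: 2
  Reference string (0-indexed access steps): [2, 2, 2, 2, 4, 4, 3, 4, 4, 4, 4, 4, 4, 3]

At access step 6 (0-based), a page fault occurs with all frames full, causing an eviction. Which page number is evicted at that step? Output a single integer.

Step 0: ref 2 -> FAULT, frames=[2,-]
Step 1: ref 2 -> HIT, frames=[2,-]
Step 2: ref 2 -> HIT, frames=[2,-]
Step 3: ref 2 -> HIT, frames=[2,-]
Step 4: ref 4 -> FAULT, frames=[2,4]
Step 5: ref 4 -> HIT, frames=[2,4]
Step 6: ref 3 -> FAULT, evict 2, frames=[3,4]
At step 6: evicted page 2

Answer: 2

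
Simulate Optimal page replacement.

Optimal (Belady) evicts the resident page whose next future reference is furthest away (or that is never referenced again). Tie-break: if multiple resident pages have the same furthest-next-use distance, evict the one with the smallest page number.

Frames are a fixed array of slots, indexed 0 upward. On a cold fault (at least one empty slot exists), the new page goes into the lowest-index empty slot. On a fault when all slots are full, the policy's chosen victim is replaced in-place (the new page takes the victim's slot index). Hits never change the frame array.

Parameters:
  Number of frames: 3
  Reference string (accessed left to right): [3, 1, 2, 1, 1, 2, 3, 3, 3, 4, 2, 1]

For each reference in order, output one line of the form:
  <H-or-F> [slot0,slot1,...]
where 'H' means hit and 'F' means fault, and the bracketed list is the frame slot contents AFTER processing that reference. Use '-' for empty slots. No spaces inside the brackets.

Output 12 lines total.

F [3,-,-]
F [3,1,-]
F [3,1,2]
H [3,1,2]
H [3,1,2]
H [3,1,2]
H [3,1,2]
H [3,1,2]
H [3,1,2]
F [4,1,2]
H [4,1,2]
H [4,1,2]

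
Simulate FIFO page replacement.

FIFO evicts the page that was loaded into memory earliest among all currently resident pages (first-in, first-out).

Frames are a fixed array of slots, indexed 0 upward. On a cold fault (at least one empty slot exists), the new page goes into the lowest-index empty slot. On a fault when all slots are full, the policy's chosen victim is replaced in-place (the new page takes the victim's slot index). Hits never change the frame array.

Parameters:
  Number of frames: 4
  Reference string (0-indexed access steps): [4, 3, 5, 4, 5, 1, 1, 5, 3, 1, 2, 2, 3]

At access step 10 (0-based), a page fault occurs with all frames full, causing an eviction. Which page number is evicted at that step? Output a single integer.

Answer: 4

Derivation:
Step 0: ref 4 -> FAULT, frames=[4,-,-,-]
Step 1: ref 3 -> FAULT, frames=[4,3,-,-]
Step 2: ref 5 -> FAULT, frames=[4,3,5,-]
Step 3: ref 4 -> HIT, frames=[4,3,5,-]
Step 4: ref 5 -> HIT, frames=[4,3,5,-]
Step 5: ref 1 -> FAULT, frames=[4,3,5,1]
Step 6: ref 1 -> HIT, frames=[4,3,5,1]
Step 7: ref 5 -> HIT, frames=[4,3,5,1]
Step 8: ref 3 -> HIT, frames=[4,3,5,1]
Step 9: ref 1 -> HIT, frames=[4,3,5,1]
Step 10: ref 2 -> FAULT, evict 4, frames=[2,3,5,1]
At step 10: evicted page 4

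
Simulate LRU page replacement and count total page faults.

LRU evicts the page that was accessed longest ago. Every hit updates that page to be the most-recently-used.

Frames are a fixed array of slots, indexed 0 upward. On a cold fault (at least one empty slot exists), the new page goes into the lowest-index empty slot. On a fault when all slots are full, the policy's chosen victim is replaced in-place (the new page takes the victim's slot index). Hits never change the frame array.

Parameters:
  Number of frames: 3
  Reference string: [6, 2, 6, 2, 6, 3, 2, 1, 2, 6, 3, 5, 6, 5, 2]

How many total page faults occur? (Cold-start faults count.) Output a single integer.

Step 0: ref 6 → FAULT, frames=[6,-,-]
Step 1: ref 2 → FAULT, frames=[6,2,-]
Step 2: ref 6 → HIT, frames=[6,2,-]
Step 3: ref 2 → HIT, frames=[6,2,-]
Step 4: ref 6 → HIT, frames=[6,2,-]
Step 5: ref 3 → FAULT, frames=[6,2,3]
Step 6: ref 2 → HIT, frames=[6,2,3]
Step 7: ref 1 → FAULT (evict 6), frames=[1,2,3]
Step 8: ref 2 → HIT, frames=[1,2,3]
Step 9: ref 6 → FAULT (evict 3), frames=[1,2,6]
Step 10: ref 3 → FAULT (evict 1), frames=[3,2,6]
Step 11: ref 5 → FAULT (evict 2), frames=[3,5,6]
Step 12: ref 6 → HIT, frames=[3,5,6]
Step 13: ref 5 → HIT, frames=[3,5,6]
Step 14: ref 2 → FAULT (evict 3), frames=[2,5,6]
Total faults: 8

Answer: 8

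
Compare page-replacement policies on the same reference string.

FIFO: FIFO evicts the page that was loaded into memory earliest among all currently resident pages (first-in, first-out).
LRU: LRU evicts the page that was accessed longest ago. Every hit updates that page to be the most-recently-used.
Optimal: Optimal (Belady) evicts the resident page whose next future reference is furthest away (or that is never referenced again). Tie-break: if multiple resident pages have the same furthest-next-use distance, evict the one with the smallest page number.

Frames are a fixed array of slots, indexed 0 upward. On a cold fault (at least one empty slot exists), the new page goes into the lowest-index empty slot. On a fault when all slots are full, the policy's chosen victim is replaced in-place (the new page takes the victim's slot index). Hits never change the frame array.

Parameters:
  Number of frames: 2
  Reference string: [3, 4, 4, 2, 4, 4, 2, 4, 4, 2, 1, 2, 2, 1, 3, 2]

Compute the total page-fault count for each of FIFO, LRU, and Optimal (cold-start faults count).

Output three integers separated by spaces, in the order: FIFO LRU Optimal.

--- FIFO ---
  step 0: ref 3 -> FAULT, frames=[3,-] (faults so far: 1)
  step 1: ref 4 -> FAULT, frames=[3,4] (faults so far: 2)
  step 2: ref 4 -> HIT, frames=[3,4] (faults so far: 2)
  step 3: ref 2 -> FAULT, evict 3, frames=[2,4] (faults so far: 3)
  step 4: ref 4 -> HIT, frames=[2,4] (faults so far: 3)
  step 5: ref 4 -> HIT, frames=[2,4] (faults so far: 3)
  step 6: ref 2 -> HIT, frames=[2,4] (faults so far: 3)
  step 7: ref 4 -> HIT, frames=[2,4] (faults so far: 3)
  step 8: ref 4 -> HIT, frames=[2,4] (faults so far: 3)
  step 9: ref 2 -> HIT, frames=[2,4] (faults so far: 3)
  step 10: ref 1 -> FAULT, evict 4, frames=[2,1] (faults so far: 4)
  step 11: ref 2 -> HIT, frames=[2,1] (faults so far: 4)
  step 12: ref 2 -> HIT, frames=[2,1] (faults so far: 4)
  step 13: ref 1 -> HIT, frames=[2,1] (faults so far: 4)
  step 14: ref 3 -> FAULT, evict 2, frames=[3,1] (faults so far: 5)
  step 15: ref 2 -> FAULT, evict 1, frames=[3,2] (faults so far: 6)
  FIFO total faults: 6
--- LRU ---
  step 0: ref 3 -> FAULT, frames=[3,-] (faults so far: 1)
  step 1: ref 4 -> FAULT, frames=[3,4] (faults so far: 2)
  step 2: ref 4 -> HIT, frames=[3,4] (faults so far: 2)
  step 3: ref 2 -> FAULT, evict 3, frames=[2,4] (faults so far: 3)
  step 4: ref 4 -> HIT, frames=[2,4] (faults so far: 3)
  step 5: ref 4 -> HIT, frames=[2,4] (faults so far: 3)
  step 6: ref 2 -> HIT, frames=[2,4] (faults so far: 3)
  step 7: ref 4 -> HIT, frames=[2,4] (faults so far: 3)
  step 8: ref 4 -> HIT, frames=[2,4] (faults so far: 3)
  step 9: ref 2 -> HIT, frames=[2,4] (faults so far: 3)
  step 10: ref 1 -> FAULT, evict 4, frames=[2,1] (faults so far: 4)
  step 11: ref 2 -> HIT, frames=[2,1] (faults so far: 4)
  step 12: ref 2 -> HIT, frames=[2,1] (faults so far: 4)
  step 13: ref 1 -> HIT, frames=[2,1] (faults so far: 4)
  step 14: ref 3 -> FAULT, evict 2, frames=[3,1] (faults so far: 5)
  step 15: ref 2 -> FAULT, evict 1, frames=[3,2] (faults so far: 6)
  LRU total faults: 6
--- Optimal ---
  step 0: ref 3 -> FAULT, frames=[3,-] (faults so far: 1)
  step 1: ref 4 -> FAULT, frames=[3,4] (faults so far: 2)
  step 2: ref 4 -> HIT, frames=[3,4] (faults so far: 2)
  step 3: ref 2 -> FAULT, evict 3, frames=[2,4] (faults so far: 3)
  step 4: ref 4 -> HIT, frames=[2,4] (faults so far: 3)
  step 5: ref 4 -> HIT, frames=[2,4] (faults so far: 3)
  step 6: ref 2 -> HIT, frames=[2,4] (faults so far: 3)
  step 7: ref 4 -> HIT, frames=[2,4] (faults so far: 3)
  step 8: ref 4 -> HIT, frames=[2,4] (faults so far: 3)
  step 9: ref 2 -> HIT, frames=[2,4] (faults so far: 3)
  step 10: ref 1 -> FAULT, evict 4, frames=[2,1] (faults so far: 4)
  step 11: ref 2 -> HIT, frames=[2,1] (faults so far: 4)
  step 12: ref 2 -> HIT, frames=[2,1] (faults so far: 4)
  step 13: ref 1 -> HIT, frames=[2,1] (faults so far: 4)
  step 14: ref 3 -> FAULT, evict 1, frames=[2,3] (faults so far: 5)
  step 15: ref 2 -> HIT, frames=[2,3] (faults so far: 5)
  Optimal total faults: 5

Answer: 6 6 5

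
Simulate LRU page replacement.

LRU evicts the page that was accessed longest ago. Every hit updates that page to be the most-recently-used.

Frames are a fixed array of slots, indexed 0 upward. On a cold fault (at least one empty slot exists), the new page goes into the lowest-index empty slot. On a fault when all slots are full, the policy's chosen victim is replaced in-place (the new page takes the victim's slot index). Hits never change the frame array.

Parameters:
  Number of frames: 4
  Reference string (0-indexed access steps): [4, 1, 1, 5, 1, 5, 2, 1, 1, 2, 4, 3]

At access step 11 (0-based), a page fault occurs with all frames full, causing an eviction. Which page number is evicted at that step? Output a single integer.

Answer: 5

Derivation:
Step 0: ref 4 -> FAULT, frames=[4,-,-,-]
Step 1: ref 1 -> FAULT, frames=[4,1,-,-]
Step 2: ref 1 -> HIT, frames=[4,1,-,-]
Step 3: ref 5 -> FAULT, frames=[4,1,5,-]
Step 4: ref 1 -> HIT, frames=[4,1,5,-]
Step 5: ref 5 -> HIT, frames=[4,1,5,-]
Step 6: ref 2 -> FAULT, frames=[4,1,5,2]
Step 7: ref 1 -> HIT, frames=[4,1,5,2]
Step 8: ref 1 -> HIT, frames=[4,1,5,2]
Step 9: ref 2 -> HIT, frames=[4,1,5,2]
Step 10: ref 4 -> HIT, frames=[4,1,5,2]
Step 11: ref 3 -> FAULT, evict 5, frames=[4,1,3,2]
At step 11: evicted page 5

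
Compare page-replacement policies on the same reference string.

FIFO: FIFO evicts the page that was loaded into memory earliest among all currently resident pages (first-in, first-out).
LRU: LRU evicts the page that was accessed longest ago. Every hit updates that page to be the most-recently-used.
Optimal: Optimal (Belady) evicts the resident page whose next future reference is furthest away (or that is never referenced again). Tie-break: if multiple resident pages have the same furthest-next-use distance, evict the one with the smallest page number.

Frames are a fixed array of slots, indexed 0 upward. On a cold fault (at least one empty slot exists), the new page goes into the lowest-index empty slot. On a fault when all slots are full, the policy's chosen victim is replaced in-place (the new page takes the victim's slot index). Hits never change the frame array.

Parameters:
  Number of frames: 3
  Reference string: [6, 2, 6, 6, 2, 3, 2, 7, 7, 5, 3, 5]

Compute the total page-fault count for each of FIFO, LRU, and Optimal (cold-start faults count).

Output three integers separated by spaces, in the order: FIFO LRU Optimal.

Answer: 5 6 5

Derivation:
--- FIFO ---
  step 0: ref 6 -> FAULT, frames=[6,-,-] (faults so far: 1)
  step 1: ref 2 -> FAULT, frames=[6,2,-] (faults so far: 2)
  step 2: ref 6 -> HIT, frames=[6,2,-] (faults so far: 2)
  step 3: ref 6 -> HIT, frames=[6,2,-] (faults so far: 2)
  step 4: ref 2 -> HIT, frames=[6,2,-] (faults so far: 2)
  step 5: ref 3 -> FAULT, frames=[6,2,3] (faults so far: 3)
  step 6: ref 2 -> HIT, frames=[6,2,3] (faults so far: 3)
  step 7: ref 7 -> FAULT, evict 6, frames=[7,2,3] (faults so far: 4)
  step 8: ref 7 -> HIT, frames=[7,2,3] (faults so far: 4)
  step 9: ref 5 -> FAULT, evict 2, frames=[7,5,3] (faults so far: 5)
  step 10: ref 3 -> HIT, frames=[7,5,3] (faults so far: 5)
  step 11: ref 5 -> HIT, frames=[7,5,3] (faults so far: 5)
  FIFO total faults: 5
--- LRU ---
  step 0: ref 6 -> FAULT, frames=[6,-,-] (faults so far: 1)
  step 1: ref 2 -> FAULT, frames=[6,2,-] (faults so far: 2)
  step 2: ref 6 -> HIT, frames=[6,2,-] (faults so far: 2)
  step 3: ref 6 -> HIT, frames=[6,2,-] (faults so far: 2)
  step 4: ref 2 -> HIT, frames=[6,2,-] (faults so far: 2)
  step 5: ref 3 -> FAULT, frames=[6,2,3] (faults so far: 3)
  step 6: ref 2 -> HIT, frames=[6,2,3] (faults so far: 3)
  step 7: ref 7 -> FAULT, evict 6, frames=[7,2,3] (faults so far: 4)
  step 8: ref 7 -> HIT, frames=[7,2,3] (faults so far: 4)
  step 9: ref 5 -> FAULT, evict 3, frames=[7,2,5] (faults so far: 5)
  step 10: ref 3 -> FAULT, evict 2, frames=[7,3,5] (faults so far: 6)
  step 11: ref 5 -> HIT, frames=[7,3,5] (faults so far: 6)
  LRU total faults: 6
--- Optimal ---
  step 0: ref 6 -> FAULT, frames=[6,-,-] (faults so far: 1)
  step 1: ref 2 -> FAULT, frames=[6,2,-] (faults so far: 2)
  step 2: ref 6 -> HIT, frames=[6,2,-] (faults so far: 2)
  step 3: ref 6 -> HIT, frames=[6,2,-] (faults so far: 2)
  step 4: ref 2 -> HIT, frames=[6,2,-] (faults so far: 2)
  step 5: ref 3 -> FAULT, frames=[6,2,3] (faults so far: 3)
  step 6: ref 2 -> HIT, frames=[6,2,3] (faults so far: 3)
  step 7: ref 7 -> FAULT, evict 2, frames=[6,7,3] (faults so far: 4)
  step 8: ref 7 -> HIT, frames=[6,7,3] (faults so far: 4)
  step 9: ref 5 -> FAULT, evict 6, frames=[5,7,3] (faults so far: 5)
  step 10: ref 3 -> HIT, frames=[5,7,3] (faults so far: 5)
  step 11: ref 5 -> HIT, frames=[5,7,3] (faults so far: 5)
  Optimal total faults: 5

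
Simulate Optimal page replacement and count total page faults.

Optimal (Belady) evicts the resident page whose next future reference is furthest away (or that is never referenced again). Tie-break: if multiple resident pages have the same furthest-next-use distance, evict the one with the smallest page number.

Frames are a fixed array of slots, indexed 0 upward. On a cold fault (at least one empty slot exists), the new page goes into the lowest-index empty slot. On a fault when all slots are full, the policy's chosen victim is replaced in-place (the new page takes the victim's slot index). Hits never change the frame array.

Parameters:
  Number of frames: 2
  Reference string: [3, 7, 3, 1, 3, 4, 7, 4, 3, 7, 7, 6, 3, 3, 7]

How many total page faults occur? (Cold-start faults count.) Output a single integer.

Step 0: ref 3 → FAULT, frames=[3,-]
Step 1: ref 7 → FAULT, frames=[3,7]
Step 2: ref 3 → HIT, frames=[3,7]
Step 3: ref 1 → FAULT (evict 7), frames=[3,1]
Step 4: ref 3 → HIT, frames=[3,1]
Step 5: ref 4 → FAULT (evict 1), frames=[3,4]
Step 6: ref 7 → FAULT (evict 3), frames=[7,4]
Step 7: ref 4 → HIT, frames=[7,4]
Step 8: ref 3 → FAULT (evict 4), frames=[7,3]
Step 9: ref 7 → HIT, frames=[7,3]
Step 10: ref 7 → HIT, frames=[7,3]
Step 11: ref 6 → FAULT (evict 7), frames=[6,3]
Step 12: ref 3 → HIT, frames=[6,3]
Step 13: ref 3 → HIT, frames=[6,3]
Step 14: ref 7 → FAULT (evict 3), frames=[6,7]
Total faults: 8

Answer: 8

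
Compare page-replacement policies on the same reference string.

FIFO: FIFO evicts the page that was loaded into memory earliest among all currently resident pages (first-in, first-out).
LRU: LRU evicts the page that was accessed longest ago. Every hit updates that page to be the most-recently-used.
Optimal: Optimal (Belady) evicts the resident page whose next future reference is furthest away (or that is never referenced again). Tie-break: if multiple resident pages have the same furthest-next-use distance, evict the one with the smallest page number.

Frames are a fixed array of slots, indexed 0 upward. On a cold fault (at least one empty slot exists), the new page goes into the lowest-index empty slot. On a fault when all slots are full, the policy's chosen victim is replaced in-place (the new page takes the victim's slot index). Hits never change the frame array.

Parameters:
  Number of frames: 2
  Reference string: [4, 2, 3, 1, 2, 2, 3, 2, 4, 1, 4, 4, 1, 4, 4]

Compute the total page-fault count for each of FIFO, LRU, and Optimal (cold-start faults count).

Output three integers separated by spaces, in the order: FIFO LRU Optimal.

--- FIFO ---
  step 0: ref 4 -> FAULT, frames=[4,-] (faults so far: 1)
  step 1: ref 2 -> FAULT, frames=[4,2] (faults so far: 2)
  step 2: ref 3 -> FAULT, evict 4, frames=[3,2] (faults so far: 3)
  step 3: ref 1 -> FAULT, evict 2, frames=[3,1] (faults so far: 4)
  step 4: ref 2 -> FAULT, evict 3, frames=[2,1] (faults so far: 5)
  step 5: ref 2 -> HIT, frames=[2,1] (faults so far: 5)
  step 6: ref 3 -> FAULT, evict 1, frames=[2,3] (faults so far: 6)
  step 7: ref 2 -> HIT, frames=[2,3] (faults so far: 6)
  step 8: ref 4 -> FAULT, evict 2, frames=[4,3] (faults so far: 7)
  step 9: ref 1 -> FAULT, evict 3, frames=[4,1] (faults so far: 8)
  step 10: ref 4 -> HIT, frames=[4,1] (faults so far: 8)
  step 11: ref 4 -> HIT, frames=[4,1] (faults so far: 8)
  step 12: ref 1 -> HIT, frames=[4,1] (faults so far: 8)
  step 13: ref 4 -> HIT, frames=[4,1] (faults so far: 8)
  step 14: ref 4 -> HIT, frames=[4,1] (faults so far: 8)
  FIFO total faults: 8
--- LRU ---
  step 0: ref 4 -> FAULT, frames=[4,-] (faults so far: 1)
  step 1: ref 2 -> FAULT, frames=[4,2] (faults so far: 2)
  step 2: ref 3 -> FAULT, evict 4, frames=[3,2] (faults so far: 3)
  step 3: ref 1 -> FAULT, evict 2, frames=[3,1] (faults so far: 4)
  step 4: ref 2 -> FAULT, evict 3, frames=[2,1] (faults so far: 5)
  step 5: ref 2 -> HIT, frames=[2,1] (faults so far: 5)
  step 6: ref 3 -> FAULT, evict 1, frames=[2,3] (faults so far: 6)
  step 7: ref 2 -> HIT, frames=[2,3] (faults so far: 6)
  step 8: ref 4 -> FAULT, evict 3, frames=[2,4] (faults so far: 7)
  step 9: ref 1 -> FAULT, evict 2, frames=[1,4] (faults so far: 8)
  step 10: ref 4 -> HIT, frames=[1,4] (faults so far: 8)
  step 11: ref 4 -> HIT, frames=[1,4] (faults so far: 8)
  step 12: ref 1 -> HIT, frames=[1,4] (faults so far: 8)
  step 13: ref 4 -> HIT, frames=[1,4] (faults so far: 8)
  step 14: ref 4 -> HIT, frames=[1,4] (faults so far: 8)
  LRU total faults: 8
--- Optimal ---
  step 0: ref 4 -> FAULT, frames=[4,-] (faults so far: 1)
  step 1: ref 2 -> FAULT, frames=[4,2] (faults so far: 2)
  step 2: ref 3 -> FAULT, evict 4, frames=[3,2] (faults so far: 3)
  step 3: ref 1 -> FAULT, evict 3, frames=[1,2] (faults so far: 4)
  step 4: ref 2 -> HIT, frames=[1,2] (faults so far: 4)
  step 5: ref 2 -> HIT, frames=[1,2] (faults so far: 4)
  step 6: ref 3 -> FAULT, evict 1, frames=[3,2] (faults so far: 5)
  step 7: ref 2 -> HIT, frames=[3,2] (faults so far: 5)
  step 8: ref 4 -> FAULT, evict 2, frames=[3,4] (faults so far: 6)
  step 9: ref 1 -> FAULT, evict 3, frames=[1,4] (faults so far: 7)
  step 10: ref 4 -> HIT, frames=[1,4] (faults so far: 7)
  step 11: ref 4 -> HIT, frames=[1,4] (faults so far: 7)
  step 12: ref 1 -> HIT, frames=[1,4] (faults so far: 7)
  step 13: ref 4 -> HIT, frames=[1,4] (faults so far: 7)
  step 14: ref 4 -> HIT, frames=[1,4] (faults so far: 7)
  Optimal total faults: 7

Answer: 8 8 7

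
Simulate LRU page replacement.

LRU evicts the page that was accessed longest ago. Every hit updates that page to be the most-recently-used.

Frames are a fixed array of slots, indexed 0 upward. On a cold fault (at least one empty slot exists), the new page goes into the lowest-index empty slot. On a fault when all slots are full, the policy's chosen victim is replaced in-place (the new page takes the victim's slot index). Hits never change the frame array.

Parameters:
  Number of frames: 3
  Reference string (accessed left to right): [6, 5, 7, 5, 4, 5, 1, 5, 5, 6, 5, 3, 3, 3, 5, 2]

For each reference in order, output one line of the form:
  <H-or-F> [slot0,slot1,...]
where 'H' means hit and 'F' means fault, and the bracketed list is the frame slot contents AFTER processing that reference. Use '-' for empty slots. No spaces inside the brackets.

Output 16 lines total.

F [6,-,-]
F [6,5,-]
F [6,5,7]
H [6,5,7]
F [4,5,7]
H [4,5,7]
F [4,5,1]
H [4,5,1]
H [4,5,1]
F [6,5,1]
H [6,5,1]
F [6,5,3]
H [6,5,3]
H [6,5,3]
H [6,5,3]
F [2,5,3]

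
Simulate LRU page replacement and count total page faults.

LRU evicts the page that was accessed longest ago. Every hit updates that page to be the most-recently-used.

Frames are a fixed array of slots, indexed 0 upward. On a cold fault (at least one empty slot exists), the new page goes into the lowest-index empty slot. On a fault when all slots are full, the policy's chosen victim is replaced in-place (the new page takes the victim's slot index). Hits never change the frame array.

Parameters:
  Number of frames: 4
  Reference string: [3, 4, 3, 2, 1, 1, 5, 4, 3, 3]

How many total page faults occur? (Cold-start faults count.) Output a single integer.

Step 0: ref 3 → FAULT, frames=[3,-,-,-]
Step 1: ref 4 → FAULT, frames=[3,4,-,-]
Step 2: ref 3 → HIT, frames=[3,4,-,-]
Step 3: ref 2 → FAULT, frames=[3,4,2,-]
Step 4: ref 1 → FAULT, frames=[3,4,2,1]
Step 5: ref 1 → HIT, frames=[3,4,2,1]
Step 6: ref 5 → FAULT (evict 4), frames=[3,5,2,1]
Step 7: ref 4 → FAULT (evict 3), frames=[4,5,2,1]
Step 8: ref 3 → FAULT (evict 2), frames=[4,5,3,1]
Step 9: ref 3 → HIT, frames=[4,5,3,1]
Total faults: 7

Answer: 7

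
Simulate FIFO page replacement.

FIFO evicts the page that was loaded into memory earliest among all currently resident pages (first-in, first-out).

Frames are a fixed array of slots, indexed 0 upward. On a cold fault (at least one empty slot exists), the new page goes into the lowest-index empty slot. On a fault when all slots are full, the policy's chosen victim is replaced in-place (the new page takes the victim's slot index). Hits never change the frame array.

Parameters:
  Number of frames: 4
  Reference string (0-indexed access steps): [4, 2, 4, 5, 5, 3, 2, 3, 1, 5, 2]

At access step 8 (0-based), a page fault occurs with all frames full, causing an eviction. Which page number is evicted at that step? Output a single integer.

Answer: 4

Derivation:
Step 0: ref 4 -> FAULT, frames=[4,-,-,-]
Step 1: ref 2 -> FAULT, frames=[4,2,-,-]
Step 2: ref 4 -> HIT, frames=[4,2,-,-]
Step 3: ref 5 -> FAULT, frames=[4,2,5,-]
Step 4: ref 5 -> HIT, frames=[4,2,5,-]
Step 5: ref 3 -> FAULT, frames=[4,2,5,3]
Step 6: ref 2 -> HIT, frames=[4,2,5,3]
Step 7: ref 3 -> HIT, frames=[4,2,5,3]
Step 8: ref 1 -> FAULT, evict 4, frames=[1,2,5,3]
At step 8: evicted page 4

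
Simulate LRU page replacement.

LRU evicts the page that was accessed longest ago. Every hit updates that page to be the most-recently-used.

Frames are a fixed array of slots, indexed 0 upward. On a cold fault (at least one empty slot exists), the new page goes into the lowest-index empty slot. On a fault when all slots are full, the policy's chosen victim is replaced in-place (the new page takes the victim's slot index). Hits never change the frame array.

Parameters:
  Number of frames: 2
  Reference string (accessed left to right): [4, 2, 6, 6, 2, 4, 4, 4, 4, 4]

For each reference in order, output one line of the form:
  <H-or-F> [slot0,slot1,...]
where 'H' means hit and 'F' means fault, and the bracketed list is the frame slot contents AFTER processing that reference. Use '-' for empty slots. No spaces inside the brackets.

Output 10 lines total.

F [4,-]
F [4,2]
F [6,2]
H [6,2]
H [6,2]
F [4,2]
H [4,2]
H [4,2]
H [4,2]
H [4,2]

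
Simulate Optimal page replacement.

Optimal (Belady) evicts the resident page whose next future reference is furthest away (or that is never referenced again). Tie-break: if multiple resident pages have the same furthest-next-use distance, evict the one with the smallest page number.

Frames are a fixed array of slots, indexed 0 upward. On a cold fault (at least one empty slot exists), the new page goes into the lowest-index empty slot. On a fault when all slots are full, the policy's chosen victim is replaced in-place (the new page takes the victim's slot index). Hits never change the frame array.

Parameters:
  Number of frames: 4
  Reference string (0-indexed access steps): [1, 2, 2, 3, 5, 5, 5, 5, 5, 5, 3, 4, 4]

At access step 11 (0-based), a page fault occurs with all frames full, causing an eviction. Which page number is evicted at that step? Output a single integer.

Step 0: ref 1 -> FAULT, frames=[1,-,-,-]
Step 1: ref 2 -> FAULT, frames=[1,2,-,-]
Step 2: ref 2 -> HIT, frames=[1,2,-,-]
Step 3: ref 3 -> FAULT, frames=[1,2,3,-]
Step 4: ref 5 -> FAULT, frames=[1,2,3,5]
Step 5: ref 5 -> HIT, frames=[1,2,3,5]
Step 6: ref 5 -> HIT, frames=[1,2,3,5]
Step 7: ref 5 -> HIT, frames=[1,2,3,5]
Step 8: ref 5 -> HIT, frames=[1,2,3,5]
Step 9: ref 5 -> HIT, frames=[1,2,3,5]
Step 10: ref 3 -> HIT, frames=[1,2,3,5]
Step 11: ref 4 -> FAULT, evict 1, frames=[4,2,3,5]
At step 11: evicted page 1

Answer: 1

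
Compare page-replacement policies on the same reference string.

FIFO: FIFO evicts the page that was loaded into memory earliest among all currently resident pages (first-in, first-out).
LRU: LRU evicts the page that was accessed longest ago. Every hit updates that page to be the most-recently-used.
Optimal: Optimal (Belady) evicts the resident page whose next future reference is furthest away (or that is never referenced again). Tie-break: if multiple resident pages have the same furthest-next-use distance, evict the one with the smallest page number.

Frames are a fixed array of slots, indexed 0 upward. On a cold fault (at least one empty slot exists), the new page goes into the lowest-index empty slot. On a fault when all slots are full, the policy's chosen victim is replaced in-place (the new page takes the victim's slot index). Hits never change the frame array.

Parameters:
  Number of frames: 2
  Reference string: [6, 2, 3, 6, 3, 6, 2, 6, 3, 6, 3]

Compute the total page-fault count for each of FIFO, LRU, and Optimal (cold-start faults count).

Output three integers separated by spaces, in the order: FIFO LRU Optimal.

--- FIFO ---
  step 0: ref 6 -> FAULT, frames=[6,-] (faults so far: 1)
  step 1: ref 2 -> FAULT, frames=[6,2] (faults so far: 2)
  step 2: ref 3 -> FAULT, evict 6, frames=[3,2] (faults so far: 3)
  step 3: ref 6 -> FAULT, evict 2, frames=[3,6] (faults so far: 4)
  step 4: ref 3 -> HIT, frames=[3,6] (faults so far: 4)
  step 5: ref 6 -> HIT, frames=[3,6] (faults so far: 4)
  step 6: ref 2 -> FAULT, evict 3, frames=[2,6] (faults so far: 5)
  step 7: ref 6 -> HIT, frames=[2,6] (faults so far: 5)
  step 8: ref 3 -> FAULT, evict 6, frames=[2,3] (faults so far: 6)
  step 9: ref 6 -> FAULT, evict 2, frames=[6,3] (faults so far: 7)
  step 10: ref 3 -> HIT, frames=[6,3] (faults so far: 7)
  FIFO total faults: 7
--- LRU ---
  step 0: ref 6 -> FAULT, frames=[6,-] (faults so far: 1)
  step 1: ref 2 -> FAULT, frames=[6,2] (faults so far: 2)
  step 2: ref 3 -> FAULT, evict 6, frames=[3,2] (faults so far: 3)
  step 3: ref 6 -> FAULT, evict 2, frames=[3,6] (faults so far: 4)
  step 4: ref 3 -> HIT, frames=[3,6] (faults so far: 4)
  step 5: ref 6 -> HIT, frames=[3,6] (faults so far: 4)
  step 6: ref 2 -> FAULT, evict 3, frames=[2,6] (faults so far: 5)
  step 7: ref 6 -> HIT, frames=[2,6] (faults so far: 5)
  step 8: ref 3 -> FAULT, evict 2, frames=[3,6] (faults so far: 6)
  step 9: ref 6 -> HIT, frames=[3,6] (faults so far: 6)
  step 10: ref 3 -> HIT, frames=[3,6] (faults so far: 6)
  LRU total faults: 6
--- Optimal ---
  step 0: ref 6 -> FAULT, frames=[6,-] (faults so far: 1)
  step 1: ref 2 -> FAULT, frames=[6,2] (faults so far: 2)
  step 2: ref 3 -> FAULT, evict 2, frames=[6,3] (faults so far: 3)
  step 3: ref 6 -> HIT, frames=[6,3] (faults so far: 3)
  step 4: ref 3 -> HIT, frames=[6,3] (faults so far: 3)
  step 5: ref 6 -> HIT, frames=[6,3] (faults so far: 3)
  step 6: ref 2 -> FAULT, evict 3, frames=[6,2] (faults so far: 4)
  step 7: ref 6 -> HIT, frames=[6,2] (faults so far: 4)
  step 8: ref 3 -> FAULT, evict 2, frames=[6,3] (faults so far: 5)
  step 9: ref 6 -> HIT, frames=[6,3] (faults so far: 5)
  step 10: ref 3 -> HIT, frames=[6,3] (faults so far: 5)
  Optimal total faults: 5

Answer: 7 6 5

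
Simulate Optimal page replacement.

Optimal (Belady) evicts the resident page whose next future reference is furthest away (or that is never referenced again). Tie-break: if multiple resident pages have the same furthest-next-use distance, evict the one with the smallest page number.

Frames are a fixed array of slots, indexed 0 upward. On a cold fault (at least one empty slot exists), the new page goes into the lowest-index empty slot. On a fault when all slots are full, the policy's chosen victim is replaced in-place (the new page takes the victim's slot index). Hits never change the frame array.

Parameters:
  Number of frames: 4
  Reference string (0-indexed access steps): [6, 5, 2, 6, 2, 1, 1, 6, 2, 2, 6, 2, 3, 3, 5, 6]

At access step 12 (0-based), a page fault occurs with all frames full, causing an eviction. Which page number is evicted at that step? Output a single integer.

Step 0: ref 6 -> FAULT, frames=[6,-,-,-]
Step 1: ref 5 -> FAULT, frames=[6,5,-,-]
Step 2: ref 2 -> FAULT, frames=[6,5,2,-]
Step 3: ref 6 -> HIT, frames=[6,5,2,-]
Step 4: ref 2 -> HIT, frames=[6,5,2,-]
Step 5: ref 1 -> FAULT, frames=[6,5,2,1]
Step 6: ref 1 -> HIT, frames=[6,5,2,1]
Step 7: ref 6 -> HIT, frames=[6,5,2,1]
Step 8: ref 2 -> HIT, frames=[6,5,2,1]
Step 9: ref 2 -> HIT, frames=[6,5,2,1]
Step 10: ref 6 -> HIT, frames=[6,5,2,1]
Step 11: ref 2 -> HIT, frames=[6,5,2,1]
Step 12: ref 3 -> FAULT, evict 1, frames=[6,5,2,3]
At step 12: evicted page 1

Answer: 1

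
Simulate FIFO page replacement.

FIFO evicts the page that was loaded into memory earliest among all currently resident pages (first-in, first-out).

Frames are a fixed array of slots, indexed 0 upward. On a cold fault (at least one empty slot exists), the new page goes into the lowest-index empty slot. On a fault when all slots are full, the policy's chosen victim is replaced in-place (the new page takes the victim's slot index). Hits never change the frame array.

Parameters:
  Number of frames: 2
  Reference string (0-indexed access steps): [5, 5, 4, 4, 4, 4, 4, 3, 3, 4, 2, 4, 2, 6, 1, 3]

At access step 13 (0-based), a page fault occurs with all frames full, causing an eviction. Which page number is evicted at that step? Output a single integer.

Step 0: ref 5 -> FAULT, frames=[5,-]
Step 1: ref 5 -> HIT, frames=[5,-]
Step 2: ref 4 -> FAULT, frames=[5,4]
Step 3: ref 4 -> HIT, frames=[5,4]
Step 4: ref 4 -> HIT, frames=[5,4]
Step 5: ref 4 -> HIT, frames=[5,4]
Step 6: ref 4 -> HIT, frames=[5,4]
Step 7: ref 3 -> FAULT, evict 5, frames=[3,4]
Step 8: ref 3 -> HIT, frames=[3,4]
Step 9: ref 4 -> HIT, frames=[3,4]
Step 10: ref 2 -> FAULT, evict 4, frames=[3,2]
Step 11: ref 4 -> FAULT, evict 3, frames=[4,2]
Step 12: ref 2 -> HIT, frames=[4,2]
Step 13: ref 6 -> FAULT, evict 2, frames=[4,6]
At step 13: evicted page 2

Answer: 2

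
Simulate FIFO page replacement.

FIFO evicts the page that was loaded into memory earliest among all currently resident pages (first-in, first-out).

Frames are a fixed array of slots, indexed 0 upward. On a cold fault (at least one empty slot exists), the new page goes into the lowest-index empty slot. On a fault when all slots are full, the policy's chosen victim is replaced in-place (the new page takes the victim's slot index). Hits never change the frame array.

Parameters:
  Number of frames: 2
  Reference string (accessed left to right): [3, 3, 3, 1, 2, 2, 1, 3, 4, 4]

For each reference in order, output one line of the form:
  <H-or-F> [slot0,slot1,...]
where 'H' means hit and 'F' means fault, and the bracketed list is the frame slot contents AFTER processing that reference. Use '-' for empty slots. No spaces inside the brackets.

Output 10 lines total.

F [3,-]
H [3,-]
H [3,-]
F [3,1]
F [2,1]
H [2,1]
H [2,1]
F [2,3]
F [4,3]
H [4,3]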